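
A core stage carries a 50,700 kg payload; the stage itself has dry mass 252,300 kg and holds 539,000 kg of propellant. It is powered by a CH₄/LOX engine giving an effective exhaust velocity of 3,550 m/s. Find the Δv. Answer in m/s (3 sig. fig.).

Δv ≈ 3630 m/s

m₀ = payload + dry + propellant = 50,700 + 252,300 + 539,000 = 842,000 kg.
m_f = payload + dry = 50,700 + 252,300 = 303,000 kg.
Using Δv = v_e ln(m₀/m_f): Δv = v_e · ln(m₀/m_f) = 3550.0 × ln(2.779) = 3550.0 × 1.0220 ≈ 3628.3 m/s.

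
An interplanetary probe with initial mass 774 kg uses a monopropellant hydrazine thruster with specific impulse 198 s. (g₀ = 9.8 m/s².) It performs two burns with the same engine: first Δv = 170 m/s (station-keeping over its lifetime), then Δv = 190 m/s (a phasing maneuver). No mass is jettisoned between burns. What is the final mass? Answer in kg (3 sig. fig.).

final mass ≈ 643 kg

v_e = Isp · g₀ = 198 × 9.8 = 1940.4 m/s.
After the first burn: m = 774 × exp(−170/1940.4) = 774 × 0.91612 = 709.077 kg.
After the second burn: m = 709.077 × exp(−190/1940.4) = 709.077 × 0.90672 = 642.934 kg.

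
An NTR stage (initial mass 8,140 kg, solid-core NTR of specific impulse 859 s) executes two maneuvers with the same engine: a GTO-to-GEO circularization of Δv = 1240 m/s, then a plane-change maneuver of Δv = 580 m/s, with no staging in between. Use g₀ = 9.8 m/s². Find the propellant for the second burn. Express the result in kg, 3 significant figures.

v_e = Isp · g₀ = 859 × 9.8 = 8418.2 m/s.
After the first burn: m = 8140 × exp(−1240/8418.2) = 8140 × 0.86304 = 7,025.15 kg.
After the second burn: m = 7,025.15 × exp(−580/8418.2) = 7,025.15 × 0.93342 = 6,557.42 kg.
Second-burn propellant = 7,025.15 − 6,557.42 = 467.73 kg.

propellant for the second burn ≈ 468 kg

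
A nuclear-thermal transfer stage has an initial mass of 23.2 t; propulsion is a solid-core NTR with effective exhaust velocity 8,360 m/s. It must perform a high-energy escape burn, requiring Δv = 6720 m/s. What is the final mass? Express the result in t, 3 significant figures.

From the ideal rocket equation, m₀/m_f = exp(Δv / v_e) = exp(6720 / 8360.0) = exp(0.8038) = 2.2341.
m_f = m₀ / 2.2341 = 23.2 / 2.2341 = 10.3845 t.

final mass ≈ 10.4 t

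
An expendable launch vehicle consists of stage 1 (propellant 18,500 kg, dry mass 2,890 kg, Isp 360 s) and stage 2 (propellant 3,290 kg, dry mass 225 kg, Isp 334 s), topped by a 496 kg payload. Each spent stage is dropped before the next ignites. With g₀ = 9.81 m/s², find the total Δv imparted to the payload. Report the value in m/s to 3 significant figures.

Ignition mass of stage 1 = 18,500+2,890 + 3,290+225 + 496 = 25,401 kg.
Stage 1: m₀ = 25,401 kg, m_f = 25,401 − 18,500 = 6,901 kg; Δv = 360×9.81×ln(3.681) = 3531.6×1.3031 ≈ 4602 m/s.
Stage 2: m₀ = 4,011 kg, m_f = 4,011 − 3,290 = 721 kg; Δv = 334×9.81×ln(5.563) = 3276.5×1.7162 ≈ 5623 m/s.
Total Δv = 4602 + 5623 = 10225 m/s.

Δv ≈ 10200 m/s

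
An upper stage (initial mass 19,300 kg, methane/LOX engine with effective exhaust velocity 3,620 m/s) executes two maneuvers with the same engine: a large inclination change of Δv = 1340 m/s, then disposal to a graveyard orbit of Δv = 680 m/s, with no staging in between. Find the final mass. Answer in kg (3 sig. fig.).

After the first burn: m = 19300 × exp(−1340/3620.0) = 19300 × 0.69062 = 13,329 kg.
After the second burn: m = 13,329 × exp(−680/3620.0) = 13,329 × 0.82874 = 11,046.3 kg.

final mass ≈ 11000 kg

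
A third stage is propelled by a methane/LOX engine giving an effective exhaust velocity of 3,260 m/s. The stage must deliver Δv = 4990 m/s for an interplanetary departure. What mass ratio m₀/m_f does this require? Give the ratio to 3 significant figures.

Using Δv = v_e ln(m₀/m_f): m₀/m_f = exp(Δv / v_e) = exp(4990 / 3260.0) = exp(1.5307) = 4.6213.

mass ratio ≈ 4.62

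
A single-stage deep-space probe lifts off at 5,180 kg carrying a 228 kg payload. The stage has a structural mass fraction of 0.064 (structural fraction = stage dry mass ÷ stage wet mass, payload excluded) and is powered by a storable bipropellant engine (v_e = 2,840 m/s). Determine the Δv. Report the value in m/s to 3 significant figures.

Δv ≈ 6400 m/s

Stage wet mass = m₀ − payload = 5,180 − 228 = 4,952 kg.
Stage dry mass = ε × stage wet mass = 0.064 × 4,952 = 316.928 kg.
Burnout mass m_f = stage dry + payload = 316.928 + 228 = 544.928 kg.
Δv = v_e · ln(5,180/544.928) = 2840.0 × ln(9.506) = 2840.0 × 2.2519 ≈ 6395 m/s.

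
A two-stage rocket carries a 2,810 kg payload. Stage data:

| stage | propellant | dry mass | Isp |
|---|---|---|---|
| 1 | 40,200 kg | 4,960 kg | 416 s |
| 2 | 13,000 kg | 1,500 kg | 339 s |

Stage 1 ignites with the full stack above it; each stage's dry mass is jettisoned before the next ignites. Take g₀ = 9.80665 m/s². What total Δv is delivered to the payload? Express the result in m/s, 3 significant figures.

Δv ≈ 8830 m/s

Ignition mass of stage 1 = 40,200+4,960 + 13,000+1,500 + 2,810 = 62,470 kg.
Stage 1: m₀ = 62,470 kg, m_f = 62,470 − 40,200 = 22,270 kg; Δv = 416×9.80665×ln(2.805) = 4079.6×1.0314 ≈ 4208 m/s.
Stage 2: m₀ = 17,310 kg, m_f = 17,310 − 13,000 = 4,310 kg; Δv = 339×9.80665×ln(4.016) = 3324.5×1.3903 ≈ 4622 m/s.
Total Δv = 4208 + 4622 = 8830 m/s.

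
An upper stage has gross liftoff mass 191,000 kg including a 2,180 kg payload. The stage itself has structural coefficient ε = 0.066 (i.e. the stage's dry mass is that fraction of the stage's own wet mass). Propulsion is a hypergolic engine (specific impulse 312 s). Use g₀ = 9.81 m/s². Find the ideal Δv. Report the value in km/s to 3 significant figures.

Δv ≈ 7.86 km/s

Stage wet mass = m₀ − payload = 191,000 − 2,180 = 188,820 kg.
Stage dry mass = ε × stage wet mass = 0.066 × 188,820 = 12,462.1 kg.
Burnout mass m_f = stage dry + payload = 12,462.1 + 2,180 = 14,642.1 kg.
v_e = Isp · g₀ = 312 × 9.81 = 3060.7 m/s.
Using Δv = v_e ln(m₀/m_f): Δv = v_e · ln(191,000/14,642.1) = 3060.7 × ln(13.04) = 3060.7 × 2.5684 ≈ 7861 m/s.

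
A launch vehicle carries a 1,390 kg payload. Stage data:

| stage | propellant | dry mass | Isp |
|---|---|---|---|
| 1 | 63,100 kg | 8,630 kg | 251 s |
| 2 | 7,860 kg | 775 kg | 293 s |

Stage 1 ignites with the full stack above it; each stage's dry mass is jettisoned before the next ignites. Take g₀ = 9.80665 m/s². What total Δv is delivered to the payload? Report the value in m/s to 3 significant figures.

Ignition mass of stage 1 = 63,100+8,630 + 7,860+775 + 1,390 = 81,755 kg.
Stage 1: m₀ = 81,755 kg, m_f = 81,755 − 63,100 = 18,655 kg; Δv = 251×9.80665×ln(4.382) = 2461.5×1.4776 ≈ 3637 m/s.
Stage 2: m₀ = 10,025 kg, m_f = 10,025 − 7,860 = 2,165 kg; Δv = 293×9.80665×ln(4.63) = 2873.3×1.5327 ≈ 4404 m/s.
Total Δv = 3637 + 4404 = 8041 m/s.

Δv ≈ 8040 m/s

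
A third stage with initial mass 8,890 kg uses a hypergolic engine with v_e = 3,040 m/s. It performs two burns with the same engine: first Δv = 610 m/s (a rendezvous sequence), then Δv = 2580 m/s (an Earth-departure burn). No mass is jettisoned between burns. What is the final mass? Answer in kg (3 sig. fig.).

After the first burn: m = 8890 × exp(−610/3040.0) = 8890 × 0.81819 = 7,273.71 kg.
After the second burn: m = 7,273.71 × exp(−2580/3040.0) = 7,273.71 × 0.42798 = 3,113 kg.

final mass ≈ 3110 kg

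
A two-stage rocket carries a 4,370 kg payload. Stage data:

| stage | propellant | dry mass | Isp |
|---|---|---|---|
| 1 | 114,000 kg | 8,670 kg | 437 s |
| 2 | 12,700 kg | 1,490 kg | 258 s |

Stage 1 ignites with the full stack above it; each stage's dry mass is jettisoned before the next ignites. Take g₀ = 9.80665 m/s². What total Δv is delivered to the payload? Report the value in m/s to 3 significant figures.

Δv ≈ 9970 m/s

Ignition mass of stage 1 = 114,000+8,670 + 12,700+1,490 + 4,370 = 141,230 kg.
Stage 1: m₀ = 141,230 kg, m_f = 141,230 − 114,000 = 27,230 kg; Δv = 437×9.80665×ln(5.187) = 4285.5×1.6461 ≈ 7054 m/s.
Stage 2: m₀ = 18,560 kg, m_f = 18,560 − 12,700 = 5,860 kg; Δv = 258×9.80665×ln(3.167) = 2530.1×1.1529 ≈ 2917 m/s.
Total Δv = 7054 + 2917 = 9971 m/s.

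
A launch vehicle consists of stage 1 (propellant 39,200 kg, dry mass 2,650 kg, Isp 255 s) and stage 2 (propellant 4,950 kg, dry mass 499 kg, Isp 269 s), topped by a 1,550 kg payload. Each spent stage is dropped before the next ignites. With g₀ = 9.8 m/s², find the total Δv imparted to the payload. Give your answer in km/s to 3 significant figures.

Ignition mass of stage 1 = 39,200+2,650 + 4,950+499 + 1,550 = 48,849 kg.
Stage 1: m₀ = 48,849 kg, m_f = 48,849 − 39,200 = 9,649 kg; Δv = 255×9.8×ln(5.063) = 2499.0×1.6219 ≈ 4053 m/s.
Stage 2: m₀ = 6,999 kg, m_f = 6,999 − 4,950 = 2,049 kg; Δv = 269×9.8×ln(3.416) = 2636.2×1.2284 ≈ 3238 m/s.
Total Δv = 4053 + 3238 = 7291 m/s.

Δv ≈ 7.29 km/s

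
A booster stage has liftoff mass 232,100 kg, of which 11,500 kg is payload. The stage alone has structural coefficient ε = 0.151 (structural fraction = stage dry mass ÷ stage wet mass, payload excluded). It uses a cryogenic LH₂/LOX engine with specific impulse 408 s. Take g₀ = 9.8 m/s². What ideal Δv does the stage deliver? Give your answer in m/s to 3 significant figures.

Stage wet mass = m₀ − payload = 232,100 − 11,500 = 220,600 kg.
Stage dry mass = ε × stage wet mass = 0.151 × 220,600 = 33,310.6 kg.
Burnout mass m_f = stage dry + payload = 33,310.6 + 11,500 = 44,810.6 kg.
v_e = Isp · g₀ = 408 × 9.8 = 3998.4 m/s.
Using Δv = v_e ln(m₀/m_f): Δv = v_e · ln(232,100/44,810.6) = 3998.4 × ln(5.18) = 3998.4 × 1.6447 ≈ 6576 m/s.

Δv ≈ 6580 m/s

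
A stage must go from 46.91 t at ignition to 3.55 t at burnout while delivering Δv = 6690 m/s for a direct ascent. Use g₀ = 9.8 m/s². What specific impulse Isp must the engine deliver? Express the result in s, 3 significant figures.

Isp ≈ 264 s

ln(m₀/m_f) = ln(46910/3550) = ln(13.21) = 2.5813.
v_e = Δv / ln(m₀/m_f) = 6690 / 2.5813 = 2591.7 m/s.
Isp = v_e / g₀ = 2591.7 / 9.8 = 264.5 s.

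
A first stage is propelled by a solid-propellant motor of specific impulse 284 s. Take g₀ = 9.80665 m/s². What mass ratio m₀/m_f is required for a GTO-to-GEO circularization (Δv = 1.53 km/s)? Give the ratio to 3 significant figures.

v_e = Isp · g₀ = 284 × 9.80665 = 2785.1 m/s.
By the Tsiolkovsky rocket equation, m₀/m_f = exp(Δv / v_e) = exp(1530 / 2785.1) = exp(0.5494) = 1.7321.

mass ratio ≈ 1.73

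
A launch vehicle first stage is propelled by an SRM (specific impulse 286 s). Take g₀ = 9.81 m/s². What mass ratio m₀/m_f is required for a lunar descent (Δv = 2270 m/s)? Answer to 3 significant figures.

mass ratio ≈ 2.25

v_e = Isp · g₀ = 286 × 9.81 = 2805.7 m/s.
Using Δv = v_e ln(m₀/m_f): m₀/m_f = exp(Δv / v_e) = exp(2270 / 2805.7) = exp(0.8091) = 2.2458.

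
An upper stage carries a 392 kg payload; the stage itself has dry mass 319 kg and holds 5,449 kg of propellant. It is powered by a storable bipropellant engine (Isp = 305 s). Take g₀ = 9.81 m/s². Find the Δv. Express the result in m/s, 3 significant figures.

Δv ≈ 6460 m/s

v_e = Isp · g₀ = 305 × 9.81 = 2992.1 m/s.
m₀ = payload + dry + propellant = 392 + 319 + 5,449 = 6,160 kg.
m_f = payload + dry = 392 + 319 = 711 kg.
Rocket equation: Δv = v_e · ln(m₀/m_f) = 2992.1 × ln(8.664) = 2992.1 × 2.1592 ≈ 6460.3 m/s.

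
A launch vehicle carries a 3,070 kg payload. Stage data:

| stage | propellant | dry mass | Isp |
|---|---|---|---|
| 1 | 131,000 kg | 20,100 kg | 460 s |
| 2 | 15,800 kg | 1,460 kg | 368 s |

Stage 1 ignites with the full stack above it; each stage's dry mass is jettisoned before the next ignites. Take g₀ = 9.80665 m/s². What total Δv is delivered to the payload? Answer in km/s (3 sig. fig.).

Δv ≈ 11.9 km/s

Ignition mass of stage 1 = 131,000+20,100 + 15,800+1,460 + 3,070 = 171,430 kg.
Stage 1: m₀ = 171,430 kg, m_f = 171,430 − 131,000 = 40,430 kg; Δv = 460×9.80665×ln(4.24) = 4511.1×1.4446 ≈ 6517 m/s.
Stage 2: m₀ = 20,330 kg, m_f = 20,330 − 15,800 = 4,530 kg; Δv = 368×9.80665×ln(4.488) = 3608.8×1.5014 ≈ 5418 m/s.
Total Δv = 6517 + 5418 = 11935 m/s.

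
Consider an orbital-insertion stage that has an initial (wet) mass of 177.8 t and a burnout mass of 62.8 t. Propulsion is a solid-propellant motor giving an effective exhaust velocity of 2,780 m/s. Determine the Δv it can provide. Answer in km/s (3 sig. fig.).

Δv = v_e · ln(m₀/m_f) = 2780.0 × ln(2.831) = 2780.0 × 1.0407 ≈ 2893.2 m/s.

Δv ≈ 2.89 km/s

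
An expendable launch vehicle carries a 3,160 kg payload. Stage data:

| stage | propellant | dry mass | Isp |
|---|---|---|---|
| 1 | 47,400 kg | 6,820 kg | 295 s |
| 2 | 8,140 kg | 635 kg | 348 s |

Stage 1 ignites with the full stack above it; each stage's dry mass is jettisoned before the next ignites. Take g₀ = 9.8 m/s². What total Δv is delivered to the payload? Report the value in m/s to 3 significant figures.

Ignition mass of stage 1 = 47,400+6,820 + 8,140+635 + 3,160 = 66,155 kg.
Stage 1: m₀ = 66,155 kg, m_f = 66,155 − 47,400 = 18,755 kg; Δv = 295×9.8×ln(3.527) = 2891.0×1.2605 ≈ 3644 m/s.
Stage 2: m₀ = 11,935 kg, m_f = 11,935 − 8,140 = 3,795 kg; Δv = 348×9.8×ln(3.145) = 3410.4×1.1458 ≈ 3908 m/s.
Total Δv = 3644 + 3908 = 7552 m/s.

Δv ≈ 7550 m/s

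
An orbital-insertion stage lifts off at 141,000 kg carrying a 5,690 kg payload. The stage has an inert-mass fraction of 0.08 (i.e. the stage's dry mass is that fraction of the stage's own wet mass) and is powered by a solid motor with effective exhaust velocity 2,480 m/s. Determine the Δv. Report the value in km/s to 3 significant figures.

Δv ≈ 5.32 km/s

Stage wet mass = m₀ − payload = 141,000 − 5,690 = 135,310 kg.
Stage dry mass = ε × stage wet mass = 0.08 × 135,310 = 10,824.8 kg.
Burnout mass m_f = stage dry + payload = 10,824.8 + 5,690 = 16,514.8 kg.
By the Tsiolkovsky rocket equation, Δv = v_e · ln(141,000/16,514.8) = 2480.0 × ln(8.538) = 2480.0 × 2.1445 ≈ 5318 m/s.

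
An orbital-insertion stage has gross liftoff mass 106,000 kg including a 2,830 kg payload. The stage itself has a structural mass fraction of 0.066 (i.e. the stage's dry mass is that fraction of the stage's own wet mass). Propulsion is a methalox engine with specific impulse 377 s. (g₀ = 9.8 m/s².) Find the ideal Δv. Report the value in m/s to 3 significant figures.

Δv ≈ 8860 m/s

Stage wet mass = m₀ − payload = 106,000 − 2,830 = 103,170 kg.
Stage dry mass = ε × stage wet mass = 0.066 × 103,170 = 6,809.22 kg.
Burnout mass m_f = stage dry + payload = 6,809.22 + 2,830 = 9,639.22 kg.
v_e = Isp · g₀ = 377 × 9.8 = 3694.6 m/s.
Δv = v_e · ln(106,000/9,639.22) = 3694.6 × ln(11) = 3694.6 × 2.3976 ≈ 8858 m/s.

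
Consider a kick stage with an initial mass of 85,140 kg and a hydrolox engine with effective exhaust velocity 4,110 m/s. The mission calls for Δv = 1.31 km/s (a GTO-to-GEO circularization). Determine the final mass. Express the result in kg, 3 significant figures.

final mass ≈ 61900 kg

From the ideal rocket equation, m₀/m_f = exp(Δv / v_e) = exp(1310 / 4110.0) = exp(0.3187) = 1.3754.
m_f = m₀ / 1.3754 = 85,140 / 1.3754 = 61,902 kg.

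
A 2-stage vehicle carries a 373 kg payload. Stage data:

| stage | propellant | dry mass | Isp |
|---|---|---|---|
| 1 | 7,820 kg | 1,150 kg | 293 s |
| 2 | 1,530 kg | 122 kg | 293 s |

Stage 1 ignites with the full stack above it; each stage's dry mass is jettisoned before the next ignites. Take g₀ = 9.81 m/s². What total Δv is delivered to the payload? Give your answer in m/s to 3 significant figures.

Ignition mass of stage 1 = 7,820+1,150 + 1,530+122 + 373 = 10,995 kg.
Stage 1: m₀ = 10,995 kg, m_f = 10,995 − 7,820 = 3,175 kg; Δv = 293×9.81×ln(3.463) = 2874.3×1.2421 ≈ 3570 m/s.
Stage 2: m₀ = 2,025 kg, m_f = 2,025 − 1,530 = 495 kg; Δv = 293×9.81×ln(4.091) = 2874.3×1.4088 ≈ 4049 m/s.
Total Δv = 3570 + 4049 = 7619 m/s.

Δv ≈ 7620 m/s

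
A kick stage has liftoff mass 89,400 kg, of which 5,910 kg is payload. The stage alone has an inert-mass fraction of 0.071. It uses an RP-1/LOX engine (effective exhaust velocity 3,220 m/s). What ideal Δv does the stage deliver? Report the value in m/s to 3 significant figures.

Stage wet mass = m₀ − payload = 89,400 − 5,910 = 83,490 kg.
Stage dry mass = ε × stage wet mass = 0.071 × 83,490 = 5,927.79 kg.
Burnout mass m_f = stage dry + payload = 5,927.79 + 5,910 = 11,837.79 kg.
Δv = v_e · ln(89,400/11,837.79) = 3220.0 × ln(7.552) = 3220.0 × 2.0218 ≈ 6510 m/s.

Δv ≈ 6510 m/s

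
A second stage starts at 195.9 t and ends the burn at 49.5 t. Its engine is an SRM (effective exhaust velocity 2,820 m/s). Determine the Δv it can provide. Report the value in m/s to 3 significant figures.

Δv = v_e · ln(m₀/m_f) = 2820.0 × ln(3.958) = 2820.0 × 1.3756 ≈ 3879.3 m/s.

Δv ≈ 3880 m/s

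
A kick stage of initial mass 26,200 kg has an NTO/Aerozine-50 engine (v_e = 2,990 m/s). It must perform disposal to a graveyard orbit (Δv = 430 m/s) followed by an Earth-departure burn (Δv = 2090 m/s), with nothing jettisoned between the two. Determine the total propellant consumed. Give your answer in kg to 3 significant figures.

After the first burn: m = 26200 × exp(−430/2990.0) = 26200 × 0.86605 = 22,690.5 kg.
After the second burn: m = 22,690.5 × exp(−2090/2990.0) = 22,690.5 × 0.49708 = 11,279 kg.
Total propellant = m₀ − m_final = 26200 − 11,279 = 14,921 kg.

total propellant consumed ≈ 14900 kg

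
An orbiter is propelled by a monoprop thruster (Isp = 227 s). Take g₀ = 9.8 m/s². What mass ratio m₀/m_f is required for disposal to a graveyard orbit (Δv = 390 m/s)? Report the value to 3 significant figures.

v_e = Isp · g₀ = 227 × 9.8 = 2224.6 m/s.
Using Δv = v_e ln(m₀/m_f): m₀/m_f = exp(Δv / v_e) = exp(390 / 2224.6) = exp(0.1753) = 1.1916.

mass ratio ≈ 1.19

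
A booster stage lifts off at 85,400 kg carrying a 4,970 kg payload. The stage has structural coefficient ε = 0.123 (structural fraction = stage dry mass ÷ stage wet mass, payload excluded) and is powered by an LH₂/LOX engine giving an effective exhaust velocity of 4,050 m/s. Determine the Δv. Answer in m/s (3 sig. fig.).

Δv ≈ 7080 m/s

Stage wet mass = m₀ − payload = 85,400 − 4,970 = 80,430 kg.
Stage dry mass = ε × stage wet mass = 0.123 × 80,430 = 9,892.89 kg.
Burnout mass m_f = stage dry + payload = 9,892.89 + 4,970 = 14,862.89 kg.
From the ideal rocket equation, Δv = v_e · ln(85,400/14,862.89) = 4050.0 × ln(5.746) = 4050.0 × 1.7485 ≈ 7081 m/s.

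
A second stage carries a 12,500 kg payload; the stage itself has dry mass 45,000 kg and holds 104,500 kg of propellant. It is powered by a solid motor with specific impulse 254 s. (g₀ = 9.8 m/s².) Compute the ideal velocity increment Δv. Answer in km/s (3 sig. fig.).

v_e = Isp · g₀ = 254 × 9.8 = 2489.2 m/s.
m₀ = payload + dry + propellant = 12,500 + 45,000 + 104,500 = 162,000 kg.
m_f = payload + dry = 12,500 + 45,000 = 57,500 kg.
By the Tsiolkovsky rocket equation, Δv = v_e · ln(m₀/m_f) = 2489.2 × ln(2.817) = 2489.2 × 1.0358 ≈ 2578.3 m/s.

Δv ≈ 2.58 km/s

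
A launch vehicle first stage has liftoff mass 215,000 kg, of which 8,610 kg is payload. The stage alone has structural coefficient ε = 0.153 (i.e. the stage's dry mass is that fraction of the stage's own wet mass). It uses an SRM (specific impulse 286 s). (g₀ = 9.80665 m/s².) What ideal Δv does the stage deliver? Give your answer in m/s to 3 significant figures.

Stage wet mass = m₀ − payload = 215,000 − 8,610 = 206,390 kg.
Stage dry mass = ε × stage wet mass = 0.153 × 206,390 = 31,577.7 kg.
Burnout mass m_f = stage dry + payload = 31,577.7 + 8,610 = 40,187.7 kg.
v_e = Isp · g₀ = 286 × 9.80665 = 2804.7 m/s.
Δv = v_e · ln(215,000/40,187.7) = 2804.7 × ln(5.35) = 2804.7 × 1.6771 ≈ 4704 m/s.

Δv ≈ 4700 m/s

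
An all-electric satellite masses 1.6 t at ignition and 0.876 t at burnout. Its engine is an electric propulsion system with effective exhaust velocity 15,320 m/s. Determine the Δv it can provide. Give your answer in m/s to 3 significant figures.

Δv ≈ 9230 m/s

Rocket equation: Δv = v_e · ln(m₀/m_f) = 15320.0 × ln(1.826) = 15320.0 × 0.6024 ≈ 9228.7 m/s.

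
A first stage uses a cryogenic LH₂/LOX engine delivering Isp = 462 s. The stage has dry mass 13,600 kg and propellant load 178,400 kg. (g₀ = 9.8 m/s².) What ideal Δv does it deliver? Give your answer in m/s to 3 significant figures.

v_e = Isp · g₀ = 462 × 9.8 = 4527.6 m/s.
m₀ = m_dry + m_prop = 13,600 + 178,400 = 192,000 kg.
From the ideal rocket equation, Δv = v_e · ln(m₀/m_f) = 4527.6 × ln(14.12) = 4527.6 × 2.6474 ≈ 11986.5 m/s.

Δv ≈ 12000 m/s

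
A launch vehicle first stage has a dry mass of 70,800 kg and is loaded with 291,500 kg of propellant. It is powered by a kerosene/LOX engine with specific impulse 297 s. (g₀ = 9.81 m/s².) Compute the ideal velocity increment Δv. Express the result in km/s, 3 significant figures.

v_e = Isp · g₀ = 297 × 9.81 = 2913.6 m/s.
m₀ = m_dry + m_prop = 70,800 + 291,500 = 362,300 kg.
By the Tsiolkovsky rocket equation, Δv = v_e · ln(m₀/m_f) = 2913.6 × ln(5.117) = 2913.6 × 1.6326 ≈ 4756.7 m/s.

Δv ≈ 4.76 km/s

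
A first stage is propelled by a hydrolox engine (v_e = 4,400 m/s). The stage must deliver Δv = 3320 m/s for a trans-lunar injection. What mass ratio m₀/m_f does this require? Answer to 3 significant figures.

m₀/m_f = exp(Δv / v_e) = exp(3320 / 4400.0) = exp(0.7545) = 2.1266.

mass ratio ≈ 2.13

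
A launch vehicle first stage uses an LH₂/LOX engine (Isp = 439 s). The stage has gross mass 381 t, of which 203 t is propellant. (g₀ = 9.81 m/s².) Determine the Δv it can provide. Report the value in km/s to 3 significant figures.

v_e = Isp · g₀ = 439 × 9.81 = 4306.6 m/s.
m_f = m₀ − m_prop = 381 − 203 = 178 t.
By the Tsiolkovsky rocket equation, Δv = v_e · ln(m₀/m_f) = 4306.6 × ln(2.14) = 4306.6 × 0.7610 ≈ 3277.4 m/s.

Δv ≈ 3.28 km/s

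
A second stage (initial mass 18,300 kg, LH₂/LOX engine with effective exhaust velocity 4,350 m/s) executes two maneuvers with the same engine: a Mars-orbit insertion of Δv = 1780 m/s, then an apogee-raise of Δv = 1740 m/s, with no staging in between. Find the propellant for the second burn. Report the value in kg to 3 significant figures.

propellant for the second burn ≈ 4010 kg

After the first burn: m = 18300 × exp(−1780/4350.0) = 18300 × 0.66418 = 12,154.5 kg.
After the second burn: m = 12,154.5 × exp(−1740/4350.0) = 12,154.5 × 0.67032 = 8,147.4 kg.
Second-burn propellant = 12,154.5 − 8,147.4 = 4,007.1 kg.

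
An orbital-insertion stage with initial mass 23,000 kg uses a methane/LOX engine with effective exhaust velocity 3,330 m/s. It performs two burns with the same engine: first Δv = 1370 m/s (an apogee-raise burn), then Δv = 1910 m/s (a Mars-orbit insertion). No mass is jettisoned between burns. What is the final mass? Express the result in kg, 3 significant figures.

After the first burn: m = 23000 × exp(−1370/3330.0) = 23000 × 0.66271 = 15,242.3 kg.
After the second burn: m = 15,242.3 × exp(−1910/3330.0) = 15,242.3 × 0.56351 = 8,589.19 kg.

final mass ≈ 8590 kg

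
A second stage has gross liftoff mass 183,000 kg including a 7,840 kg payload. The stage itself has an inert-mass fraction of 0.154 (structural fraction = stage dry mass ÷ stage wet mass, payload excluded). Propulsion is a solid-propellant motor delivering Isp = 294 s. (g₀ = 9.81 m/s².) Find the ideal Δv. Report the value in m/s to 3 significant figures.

Δv ≈ 4790 m/s

Stage wet mass = m₀ − payload = 183,000 − 7,840 = 175,160 kg.
Stage dry mass = ε × stage wet mass = 0.154 × 175,160 = 26,974.6 kg.
Burnout mass m_f = stage dry + payload = 26,974.6 + 7,840 = 34,814.6 kg.
v_e = Isp · g₀ = 294 × 9.81 = 2884.1 m/s.
Rocket equation: Δv = v_e · ln(183,000/34,814.6) = 2884.1 × ln(5.256) = 2884.1 × 1.6594 ≈ 4786 m/s.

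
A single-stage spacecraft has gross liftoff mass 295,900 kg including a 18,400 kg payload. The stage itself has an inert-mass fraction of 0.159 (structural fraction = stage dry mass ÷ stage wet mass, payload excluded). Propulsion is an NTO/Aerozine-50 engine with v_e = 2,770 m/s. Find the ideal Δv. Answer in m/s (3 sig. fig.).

Stage wet mass = m₀ − payload = 295,900 − 18,400 = 277,500 kg.
Stage dry mass = ε × stage wet mass = 0.159 × 277,500 = 44,122.5 kg.
Burnout mass m_f = stage dry + payload = 44,122.5 + 18,400 = 62,522.5 kg.
Δv = v_e · ln(295,900/62,522.5) = 2770.0 × ln(4.733) = 2770.0 × 1.5545 ≈ 4306 m/s.

Δv ≈ 4310 m/s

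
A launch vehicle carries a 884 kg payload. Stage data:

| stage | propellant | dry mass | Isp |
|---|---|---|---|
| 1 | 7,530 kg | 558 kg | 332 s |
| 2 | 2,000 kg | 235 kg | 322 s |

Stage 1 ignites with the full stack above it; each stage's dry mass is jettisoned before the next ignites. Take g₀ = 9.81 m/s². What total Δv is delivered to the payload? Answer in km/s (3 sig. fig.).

Δv ≈ 6.87 km/s

Ignition mass of stage 1 = 7,530+558 + 2,000+235 + 884 = 11,207 kg.
Stage 1: m₀ = 11,207 kg, m_f = 11,207 − 7,530 = 3,677 kg; Δv = 332×9.81×ln(3.048) = 3256.9×1.1144 ≈ 3630 m/s.
Stage 2: m₀ = 3,119 kg, m_f = 3,119 − 2,000 = 1,119 kg; Δv = 322×9.81×ln(2.787) = 3158.8×1.0251 ≈ 3238 m/s.
Total Δv = 3630 + 3238 = 6868 m/s.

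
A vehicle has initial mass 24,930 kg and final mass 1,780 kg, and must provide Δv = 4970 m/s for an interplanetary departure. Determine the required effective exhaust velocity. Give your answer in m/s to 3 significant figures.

v_e ≈ 1880 m/s

ln(m₀/m_f) = ln(24930/1780) = ln(14.01) = 2.6395.
By the Tsiolkovsky rocket equation, v_e = Δv / ln(m₀/m_f) = 4970 / 2.6395 = 1883.0 m/s.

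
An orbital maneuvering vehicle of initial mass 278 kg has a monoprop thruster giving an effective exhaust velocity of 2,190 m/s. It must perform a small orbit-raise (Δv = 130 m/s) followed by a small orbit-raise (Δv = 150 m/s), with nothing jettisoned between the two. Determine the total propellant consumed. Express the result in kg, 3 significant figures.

After the first burn: m = 278 × exp(−130/2190.0) = 278 × 0.94237 = 261.979 kg.
After the second burn: m = 261.979 × exp(−150/2190.0) = 261.979 × 0.93380 = 244.636 kg.
Total propellant = m₀ − m_final = 278 − 244.636 = 33.364 kg.

total propellant consumed ≈ 33.4 kg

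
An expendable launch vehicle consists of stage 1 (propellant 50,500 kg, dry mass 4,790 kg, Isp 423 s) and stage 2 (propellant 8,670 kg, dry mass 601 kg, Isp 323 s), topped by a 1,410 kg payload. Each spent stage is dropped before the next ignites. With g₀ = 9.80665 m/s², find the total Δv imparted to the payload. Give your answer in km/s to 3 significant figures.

Δv ≈ 11.3 km/s

Ignition mass of stage 1 = 50,500+4,790 + 8,670+601 + 1,410 = 65,971 kg.
Stage 1: m₀ = 65,971 kg, m_f = 65,971 − 50,500 = 15,471 kg; Δv = 423×9.80665×ln(4.264) = 4148.2×1.4502 ≈ 6016 m/s.
Stage 2: m₀ = 10,681 kg, m_f = 10,681 − 8,670 = 2,011 kg; Δv = 323×9.80665×ln(5.311) = 3167.5×1.6698 ≈ 5289 m/s.
Total Δv = 6016 + 5289 = 11305 m/s.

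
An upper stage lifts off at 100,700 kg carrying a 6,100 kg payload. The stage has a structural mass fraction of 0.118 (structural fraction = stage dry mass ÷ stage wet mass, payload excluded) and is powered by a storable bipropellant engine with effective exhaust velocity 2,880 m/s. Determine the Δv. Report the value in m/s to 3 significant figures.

Δv ≈ 5080 m/s

Stage wet mass = m₀ − payload = 100,700 − 6,100 = 94,600 kg.
Stage dry mass = ε × stage wet mass = 0.118 × 94,600 = 11,162.8 kg.
Burnout mass m_f = stage dry + payload = 11,162.8 + 6,100 = 17,262.8 kg.
Using Δv = v_e ln(m₀/m_f): Δv = v_e · ln(100,700/17,262.8) = 2880.0 × ln(5.833) = 2880.0 × 1.7636 ≈ 5079 m/s.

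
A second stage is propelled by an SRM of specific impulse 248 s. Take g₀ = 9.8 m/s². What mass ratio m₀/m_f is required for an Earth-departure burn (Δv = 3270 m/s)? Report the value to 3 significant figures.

mass ratio ≈ 3.84

v_e = Isp · g₀ = 248 × 9.8 = 2430.4 m/s.
From the ideal rocket equation, m₀/m_f = exp(Δv / v_e) = exp(3270 / 2430.4) = exp(1.3455) = 3.8399.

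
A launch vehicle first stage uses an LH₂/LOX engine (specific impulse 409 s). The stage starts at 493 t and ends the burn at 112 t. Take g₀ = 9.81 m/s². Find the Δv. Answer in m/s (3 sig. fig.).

Δv ≈ 5950 m/s

v_e = Isp · g₀ = 409 × 9.81 = 4012.3 m/s.
Δv = v_e · ln(m₀/m_f) = 4012.3 × ln(4.402) = 4012.3 × 1.4820 ≈ 5946.3 m/s.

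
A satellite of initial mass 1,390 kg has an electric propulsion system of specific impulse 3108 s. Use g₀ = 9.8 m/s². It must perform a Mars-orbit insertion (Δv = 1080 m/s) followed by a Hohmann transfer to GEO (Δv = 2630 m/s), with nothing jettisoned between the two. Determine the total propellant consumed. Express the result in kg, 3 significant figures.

total propellant consumed ≈ 159 kg

v_e = Isp · g₀ = 3108 × 9.8 = 30458.4 m/s.
After the first burn: m = 1390 × exp(−1080/30458.4) = 1390 × 0.96516 = 1,341.57 kg.
After the second burn: m = 1,341.57 × exp(−2630/30458.4) = 1,341.57 × 0.91728 = 1,230.6 kg.
Total propellant = m₀ − m_final = 1390 − 1,230.6 = 159.4 kg.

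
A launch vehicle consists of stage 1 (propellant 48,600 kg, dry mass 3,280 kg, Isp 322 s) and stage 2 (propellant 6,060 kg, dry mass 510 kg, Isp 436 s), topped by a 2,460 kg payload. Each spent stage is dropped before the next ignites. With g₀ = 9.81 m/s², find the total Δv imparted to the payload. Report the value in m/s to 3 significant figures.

Ignition mass of stage 1 = 48,600+3,280 + 6,060+510 + 2,460 = 60,910 kg.
Stage 1: m₀ = 60,910 kg, m_f = 60,910 − 48,600 = 12,310 kg; Δv = 322×9.81×ln(4.948) = 3158.8×1.5990 ≈ 5051 m/s.
Stage 2: m₀ = 9,030 kg, m_f = 9,030 − 6,060 = 2,970 kg; Δv = 436×9.81×ln(3.04) = 4277.2×1.1120 ≈ 4756 m/s.
Total Δv = 5051 + 4756 = 9807 m/s.

Δv ≈ 9810 m/s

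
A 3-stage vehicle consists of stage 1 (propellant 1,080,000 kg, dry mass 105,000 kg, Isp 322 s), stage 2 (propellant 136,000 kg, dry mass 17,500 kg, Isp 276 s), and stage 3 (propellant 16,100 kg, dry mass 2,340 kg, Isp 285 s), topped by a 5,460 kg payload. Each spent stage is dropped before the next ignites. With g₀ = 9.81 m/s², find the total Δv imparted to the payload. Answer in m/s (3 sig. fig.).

Δv ≈ 12000 m/s

Ignition mass of stage 1 = 1,080,000+105,000 + 136,000+17,500 + 16,100+2,340 + 5,460 = 1,362,400 kg.
Stage 1: m₀ = 1,362,400 kg, m_f = 1,362,400 − 1,080,000 = 282,400 kg; Δv = 322×9.81×ln(4.824) = 3158.8×1.5737 ≈ 4971 m/s.
Stage 2: m₀ = 177,400 kg, m_f = 177,400 − 136,000 = 41,400 kg; Δv = 276×9.81×ln(4.285) = 2707.6×1.4551 ≈ 3940 m/s.
Stage 3: m₀ = 23,900 kg, m_f = 23,900 − 16,100 = 7,800 kg; Δv = 285×9.81×ln(3.064) = 2795.9×1.1198 ≈ 3131 m/s.
Total Δv = 4971 + 3940 + 3131 = 12042 m/s.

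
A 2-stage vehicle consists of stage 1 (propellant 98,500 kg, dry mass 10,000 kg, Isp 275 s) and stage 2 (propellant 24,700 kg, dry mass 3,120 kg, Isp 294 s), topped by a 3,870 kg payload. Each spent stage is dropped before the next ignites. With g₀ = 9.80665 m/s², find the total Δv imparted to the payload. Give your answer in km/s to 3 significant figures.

Ignition mass of stage 1 = 98,500+10,000 + 24,700+3,120 + 3,870 = 140,190 kg.
Stage 1: m₀ = 140,190 kg, m_f = 140,190 − 98,500 = 41,690 kg; Δv = 275×9.80665×ln(3.363) = 2696.8×1.2127 ≈ 3271 m/s.
Stage 2: m₀ = 31,690 kg, m_f = 31,690 − 24,700 = 6,990 kg; Δv = 294×9.80665×ln(4.534) = 2883.2×1.5115 ≈ 4358 m/s.
Total Δv = 3271 + 4358 = 7629 m/s.

Δv ≈ 7.63 km/s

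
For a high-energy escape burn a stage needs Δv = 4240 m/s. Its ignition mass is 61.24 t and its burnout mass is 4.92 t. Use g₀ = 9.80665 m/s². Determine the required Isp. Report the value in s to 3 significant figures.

ln(m₀/m_f) = ln(61240/4920) = ln(12.45) = 2.5215.
v_e = Δv / ln(m₀/m_f) = 4240 / 2.5215 = 1681.5 m/s.
Isp = v_e / g₀ = 1681.5 / 9.80665 = 171.5 s.

Isp ≈ 171 s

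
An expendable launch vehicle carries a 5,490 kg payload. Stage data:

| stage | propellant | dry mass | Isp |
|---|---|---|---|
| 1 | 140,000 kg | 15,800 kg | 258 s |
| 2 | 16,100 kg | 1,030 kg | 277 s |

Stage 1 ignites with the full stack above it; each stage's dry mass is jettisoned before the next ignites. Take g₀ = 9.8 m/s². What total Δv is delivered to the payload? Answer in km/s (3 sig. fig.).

Δv ≈ 7.26 km/s

Ignition mass of stage 1 = 140,000+15,800 + 16,100+1,030 + 5,490 = 178,420 kg.
Stage 1: m₀ = 178,420 kg, m_f = 178,420 − 140,000 = 38,420 kg; Δv = 258×9.8×ln(4.644) = 2528.4×1.5356 ≈ 3883 m/s.
Stage 2: m₀ = 22,620 kg, m_f = 22,620 − 16,100 = 6,520 kg; Δv = 277×9.8×ln(3.469) = 2714.6×1.2440 ≈ 3377 m/s.
Total Δv = 3883 + 3377 = 7260 m/s.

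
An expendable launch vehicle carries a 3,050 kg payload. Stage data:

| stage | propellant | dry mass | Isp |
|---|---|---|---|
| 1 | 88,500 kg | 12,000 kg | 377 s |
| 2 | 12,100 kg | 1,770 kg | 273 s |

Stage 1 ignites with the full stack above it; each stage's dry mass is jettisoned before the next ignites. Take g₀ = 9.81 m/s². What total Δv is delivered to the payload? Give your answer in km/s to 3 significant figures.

Δv ≈ 8.55 km/s

Ignition mass of stage 1 = 88,500+12,000 + 12,100+1,770 + 3,050 = 117,420 kg.
Stage 1: m₀ = 117,420 kg, m_f = 117,420 − 88,500 = 28,920 kg; Δv = 377×9.81×ln(4.06) = 3698.4×1.4012 ≈ 5182 m/s.
Stage 2: m₀ = 16,920 kg, m_f = 16,920 − 12,100 = 4,820 kg; Δv = 273×9.81×ln(3.51) = 2678.1×1.2557 ≈ 3363 m/s.
Total Δv = 5182 + 3363 = 8545 m/s.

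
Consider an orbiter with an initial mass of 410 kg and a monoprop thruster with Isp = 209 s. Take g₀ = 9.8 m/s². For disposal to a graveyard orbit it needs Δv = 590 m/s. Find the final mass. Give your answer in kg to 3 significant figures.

final mass ≈ 307 kg

v_e = Isp · g₀ = 209 × 9.8 = 2048.2 m/s.
Rocket equation: m₀/m_f = exp(Δv / v_e) = exp(590 / 2048.2) = exp(0.2881) = 1.3338.
m_f = m₀ / 1.3338 = 410 / 1.3338 = 307.392 kg.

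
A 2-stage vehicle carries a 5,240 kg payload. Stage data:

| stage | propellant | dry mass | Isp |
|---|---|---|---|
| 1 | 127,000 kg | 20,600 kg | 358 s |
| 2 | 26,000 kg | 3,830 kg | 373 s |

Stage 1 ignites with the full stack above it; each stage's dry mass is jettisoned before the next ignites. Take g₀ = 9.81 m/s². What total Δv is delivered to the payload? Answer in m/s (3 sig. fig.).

Δv ≈ 9120 m/s

Ignition mass of stage 1 = 127,000+20,600 + 26,000+3,830 + 5,240 = 182,670 kg.
Stage 1: m₀ = 182,670 kg, m_f = 182,670 − 127,000 = 55,670 kg; Δv = 358×9.81×ln(3.281) = 3512.0×1.1882 ≈ 4173 m/s.
Stage 2: m₀ = 35,070 kg, m_f = 35,070 − 26,000 = 9,070 kg; Δv = 373×9.81×ln(3.867) = 3659.1×1.3524 ≈ 4949 m/s.
Total Δv = 4173 + 4949 = 9122 m/s.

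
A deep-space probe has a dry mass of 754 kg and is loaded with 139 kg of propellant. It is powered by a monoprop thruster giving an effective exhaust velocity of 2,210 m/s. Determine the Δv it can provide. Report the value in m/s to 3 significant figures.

m₀ = m_dry + m_prop = 754 + 139 = 893 kg.
Using Δv = v_e ln(m₀/m_f): Δv = v_e · ln(m₀/m_f) = 2210.0 × ln(1.184) = 2210.0 × 0.1692 ≈ 373.9 m/s.

Δv ≈ 374 m/s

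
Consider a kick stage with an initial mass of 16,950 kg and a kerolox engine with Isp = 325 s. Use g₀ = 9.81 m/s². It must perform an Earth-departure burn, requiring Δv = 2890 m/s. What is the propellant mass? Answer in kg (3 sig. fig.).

v_e = Isp · g₀ = 325 × 9.81 = 3188.2 m/s.
m₀/m_f = exp(Δv / v_e) = exp(2890 / 3188.2) = exp(0.9065) = 2.4755.
m_f = 16,950 / 2.4755 = 6,847.1 kg, so propellant = m₀ − m_f = 16,950 − 6,847.1 = 10,102.9 kg.

propellant mass ≈ 10100 kg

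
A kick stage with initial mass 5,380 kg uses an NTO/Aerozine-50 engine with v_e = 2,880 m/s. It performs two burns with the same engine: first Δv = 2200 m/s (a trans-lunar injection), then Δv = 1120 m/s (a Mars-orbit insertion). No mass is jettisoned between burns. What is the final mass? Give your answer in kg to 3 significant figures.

After the first burn: m = 5380 × exp(−2200/2880.0) = 5380 × 0.46585 = 2,506.27 kg.
After the second burn: m = 2,506.27 × exp(−1120/2880.0) = 2,506.27 × 0.67781 = 1,698.77 kg.

final mass ≈ 1700 kg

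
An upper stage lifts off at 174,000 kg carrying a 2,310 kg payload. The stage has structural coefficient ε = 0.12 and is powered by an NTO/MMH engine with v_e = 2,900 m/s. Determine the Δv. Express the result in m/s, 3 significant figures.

Δv ≈ 5880 m/s

Stage wet mass = m₀ − payload = 174,000 − 2,310 = 171,690 kg.
Stage dry mass = ε × stage wet mass = 0.12 × 171,690 = 20,602.8 kg.
Burnout mass m_f = stage dry + payload = 20,602.8 + 2,310 = 22,912.8 kg.
Δv = v_e · ln(174,000/22,912.8) = 2900.0 × ln(7.594) = 2900.0 × 2.0274 ≈ 5879 m/s.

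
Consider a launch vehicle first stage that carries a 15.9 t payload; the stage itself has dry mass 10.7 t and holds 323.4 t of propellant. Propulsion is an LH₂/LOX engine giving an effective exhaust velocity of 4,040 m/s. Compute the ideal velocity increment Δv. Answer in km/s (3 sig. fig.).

m₀ = payload + dry + propellant = 15.9 + 10.7 + 323.4 = 350 t.
m_f = payload + dry = 15.9 + 10.7 = 26.6 t.
Δv = v_e · ln(m₀/m_f) = 4040.0 × ln(13.16) = 4040.0 × 2.5770 ≈ 10411.2 m/s.

Δv ≈ 10.4 km/s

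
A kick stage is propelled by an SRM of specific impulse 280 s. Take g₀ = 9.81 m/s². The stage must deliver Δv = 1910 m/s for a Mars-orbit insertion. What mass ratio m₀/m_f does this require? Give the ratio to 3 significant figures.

v_e = Isp · g₀ = 280 × 9.81 = 2746.8 m/s.
m₀/m_f = exp(Δv / v_e) = exp(1910 / 2746.8) = exp(0.6954) = 2.0044.

mass ratio ≈ 2.00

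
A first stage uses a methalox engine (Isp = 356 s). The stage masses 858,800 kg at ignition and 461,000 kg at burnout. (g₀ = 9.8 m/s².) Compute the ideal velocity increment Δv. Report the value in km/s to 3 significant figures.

v_e = Isp · g₀ = 356 × 9.8 = 3488.8 m/s.
Δv = v_e · ln(m₀/m_f) = 3488.8 × ln(1.863) = 3488.8 × 0.6221 ≈ 2170.5 m/s.

Δv ≈ 2.17 km/s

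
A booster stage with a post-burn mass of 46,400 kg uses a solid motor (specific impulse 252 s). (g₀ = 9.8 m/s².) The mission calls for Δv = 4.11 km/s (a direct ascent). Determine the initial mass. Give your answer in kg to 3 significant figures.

v_e = Isp · g₀ = 252 × 9.8 = 2469.6 m/s.
Using Δv = v_e ln(m₀/m_f): m₀/m_f = exp(Δv / v_e) = exp(4110 / 2469.6) = exp(1.6642) = 5.2816.
m₀ = m_f × 5.2816 = 46,400 × 5.2816 = 245,066 kg.

initial mass ≈ 245000 kg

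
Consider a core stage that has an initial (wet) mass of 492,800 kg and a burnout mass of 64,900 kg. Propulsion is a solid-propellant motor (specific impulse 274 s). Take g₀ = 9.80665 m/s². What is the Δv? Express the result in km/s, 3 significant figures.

v_e = Isp · g₀ = 274 × 9.80665 = 2687.0 m/s.
From the ideal rocket equation, Δv = v_e · ln(m₀/m_f) = 2687.0 × ln(7.593) = 2687.0 × 2.0273 ≈ 5447.3 m/s.

Δv ≈ 5.45 km/s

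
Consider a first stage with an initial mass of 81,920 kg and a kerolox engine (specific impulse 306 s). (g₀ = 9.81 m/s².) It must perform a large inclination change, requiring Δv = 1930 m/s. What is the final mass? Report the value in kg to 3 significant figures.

final mass ≈ 43100 kg

v_e = Isp · g₀ = 306 × 9.81 = 3001.9 m/s.
Using Δv = v_e ln(m₀/m_f): m₀/m_f = exp(Δv / v_e) = exp(1930 / 3001.9) = exp(0.6429) = 1.9021.
m_f = m₀ / 1.9021 = 81,920 / 1.9021 = 43,068.2 kg.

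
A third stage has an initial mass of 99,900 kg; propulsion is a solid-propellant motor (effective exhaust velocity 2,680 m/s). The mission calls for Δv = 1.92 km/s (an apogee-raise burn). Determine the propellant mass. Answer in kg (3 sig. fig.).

propellant mass ≈ 51100 kg

m₀/m_f = exp(Δv / v_e) = exp(1920 / 2680.0) = exp(0.7164) = 2.0471.
m_f = 99,900 / 2.0471 = 48,800.7 kg, so propellant = m₀ − m_f = 99,900 − 48,800.7 = 51,099.3 kg.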